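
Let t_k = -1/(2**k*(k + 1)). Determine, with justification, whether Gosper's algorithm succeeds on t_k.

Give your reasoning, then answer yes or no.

Step 1: r(k) = (k + 1)/(2*(k + 2)).
Take A(k)=k/2 + 1/2, B(k)=k + 2, C(k)=1.
f must satisfy (k/2 + 1/2)·f(k+1) − (k + 1)·f(k) = 1.
Degrees (1,1,0) ⇒ d ≤ -1.
deg f ≤ -1 is impossible — no certificate.

No; the degree bound rules out any f.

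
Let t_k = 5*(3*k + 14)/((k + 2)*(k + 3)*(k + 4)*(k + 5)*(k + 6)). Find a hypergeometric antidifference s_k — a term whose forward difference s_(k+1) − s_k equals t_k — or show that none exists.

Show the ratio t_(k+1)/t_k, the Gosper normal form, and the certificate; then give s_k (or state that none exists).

r(k) = (k + 2)*(3*k + 17)/((k + 7)*(3*k + 14)) after simplifying.
So A=k + 2 and B=k + 7, with C=k + 14/3.
Solve (k + 2)·f(k+1) − (k + 6)·f(k) = k + 14/3.
Bound: deg f ≤ 4.
Coefficient equations give f(k) = k*(k + 4)*(k**2 + 10*k + 31)/90.
Then R = B(k−1)f/C = k*(k + 4)*(k + 6)*(k**2 + 10*k + 31)/(30*(3*k + 14)), so s_k = R(k)·t_k = k*(k**2 + 10*k + 31)/(6*(k**3 + 10*k**2 + 31*k + 30)).
s_(k+1) − s_k = 5*(3*k + 14)/(k**5 + 20*k**4 + 155*k**3 + 580*k**2 + 1044*k + 720) = t_k.

s_k = k*(k**2 + 10*k + 31)/(6*(k**3 + 10*k**2 + 31*k + 30))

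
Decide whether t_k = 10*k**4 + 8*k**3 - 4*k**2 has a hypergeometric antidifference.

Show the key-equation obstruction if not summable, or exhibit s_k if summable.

Yes. s_k = k*(2*k**4 - 3*k**3 - 2*k**2 + 4*k - 1).

The ratio is (k + 1)**2*(4*k + 5*(k + 1)**2 + 2)/(k**2*(5*k**2 + 4*k - 2)).
Gosper form: A/B · C(k+1)/C(k) with A=1, B=1, C=k**4 + 4*k**3/5 - 2*k**2/5.
Need (1)·f(k+1) − (1)·f(k) = k**4 + 4*k**3/5 - 2*k**2/5.
d = 5 from the (0,0,4) case.
Solving with deg f ≤ 5: f(k) = k*(k - 1)*(2*k**3 - k**2 - 3*k + 1)/10.
Certificate R = B(k−1)f/C = (k - 1)*(2*k**3 - k**2 - 3*k + 1)/(2*k*(5*k**2 + 4*k - 2)) gives s_k = k*(2*k**4 - 3*k**3 - 2*k**2 + 4*k - 1).
Verify: k**2*(10*k**2 + 8*k - 4) matches t_k.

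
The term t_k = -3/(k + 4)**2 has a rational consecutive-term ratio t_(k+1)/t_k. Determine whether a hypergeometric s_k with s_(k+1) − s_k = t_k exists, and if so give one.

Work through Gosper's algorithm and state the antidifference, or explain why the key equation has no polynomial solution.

no hypergeometric antidifference exists

The ratio is (k + 4)**2/(k + 5)**2.
Gosper form: A/B · C(k+1)/C(k) with A=k**2 + 8*k + 16, B=k**2 + 10*k + 25, C=1.
Key eq: (k**2 + 8*k + 16)·f(k+1) = (k**2 + 8*k + 16)·f(k) + (1).
From deg A=2, deg B=2, deg C=0: d=0.
Write f(k) = c0. Then LHS − RHS = -1, requiring -1 = 0: contradictory. No certificate.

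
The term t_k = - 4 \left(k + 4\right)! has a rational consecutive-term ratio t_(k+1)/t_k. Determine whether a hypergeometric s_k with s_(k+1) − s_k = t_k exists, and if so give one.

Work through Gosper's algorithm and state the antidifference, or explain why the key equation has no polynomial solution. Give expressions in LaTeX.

not Gosper-summable; s_k does not exist

The ratio is k + 5.
A = k + 5, B = 1, C = 1.
Key eq: (k + 5)·f(k+1) = (1)·f(k) + (1).
Bound: deg f ≤ -1.
Bound -1 < 0, so the key equation has no polynomial solution.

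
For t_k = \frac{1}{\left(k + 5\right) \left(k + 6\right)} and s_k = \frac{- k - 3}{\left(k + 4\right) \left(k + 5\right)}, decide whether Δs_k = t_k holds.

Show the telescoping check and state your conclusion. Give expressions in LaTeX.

Invalid: residual - \frac{2}{k^{3} + 15 k^{2} + 74 k + 120} ≠ 0.

s_(k+1) = (-k - 4)/((k + 5)*(k + 6))
s_(k+1) − s_k = (k + 2)/(k**3 + 15*k**2 + 74*k + 120)
(s_(k+1) − s_k) − t_k = -2/(k**3 + 15*k**2 + 74*k + 120)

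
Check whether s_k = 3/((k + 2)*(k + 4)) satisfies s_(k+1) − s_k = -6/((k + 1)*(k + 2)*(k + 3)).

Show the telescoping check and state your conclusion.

Invalid: residual 9*(3*k + 11)/(k**5 + 15*k**4 + 85*k**3 + 225*k**2 + 274*k + 120) ≠ 0.

s_(k+1) = 3/((k + 3)*(k + 5))
s_(k+1) − s_k = 3*(-2*k - 7)/(k**4 + 14*k**3 + 71*k**2 + 154*k + 120)
(s_(k+1) − s_k) − t_k = 9*(3*k + 11)/(k**5 + 15*k**4 + 85*k**3 + 225*k**2 + 274*k + 120)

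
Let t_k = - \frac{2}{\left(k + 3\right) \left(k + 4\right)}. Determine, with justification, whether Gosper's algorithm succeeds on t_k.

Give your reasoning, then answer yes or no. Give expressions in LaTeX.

Yes. s_k = - \frac{2 k}{3 k + 9}.

Compute t_(k+1)/t_k: get (k + 3)/(k + 5).
Factor: A=k + 3; B=k + 5; C=1.
Set up (k + 3)·f(k+1) − (k + 4)·f(k) − (1) = 0.
Bound: deg f ≤ 1.
A polynomial solution: f(k) = k/3.
R(k) = B(k−1)·f(k)/C(k) = k*(k + 4)/3; s_k = R·t_k = -2*k/(3*k + 9).
Δs = -2/(k**2 + 7*k + 12), as required.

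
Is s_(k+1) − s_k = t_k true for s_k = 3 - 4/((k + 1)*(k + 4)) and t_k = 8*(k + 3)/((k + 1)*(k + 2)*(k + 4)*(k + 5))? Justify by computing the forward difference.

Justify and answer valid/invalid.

s_(k+1) = 3 - 4/((k + 2)*(k + 5))
s_(k+1) − s_k = 8*(k + 3)/(k**4 + 12*k**3 + 49*k**2 + 78*k + 40)
(s_(k+1) − s_k) − t_k = 0

valid (s_(k+1) − s_k reduces to t_k)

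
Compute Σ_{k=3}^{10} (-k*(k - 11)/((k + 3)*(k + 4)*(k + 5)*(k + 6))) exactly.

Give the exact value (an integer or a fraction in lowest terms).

Ratio r(k) = (k - 10)*(k + 1)*(k + 3)/(k*(k - 11)*(k + 7)).
Normal form (A,B,C) = (k + 3, k + 7, k**2 - 11*k).
Solve (k + 3)·f(k+1) − (k + 6)·f(k) = k**2 - 11*k.
d = 3 from the (1,1,2) case.
Solve for f: f(k) = -k*(k - 1)*(k + 73)/60 (degree 3 ≤ 3).
So s_k = (B(k−1)f/C)·t_k = (-(k - 1)*(k + 6)*(k + 73)/(60*(k - 11)))·t_k = k*(k**2 + 72*k - 73)/(60*(k + 3)*(k + 4)*(k + 5)).
Check: Δs_k = k*(11 - k)/(k**4 + 18*k**3 + 119*k**2 + 342*k + 360). ✓
Telescoping: Σ = s_(11) − s_(3) = 11/240 − (19/840) = 13/560.

Σ = 13/560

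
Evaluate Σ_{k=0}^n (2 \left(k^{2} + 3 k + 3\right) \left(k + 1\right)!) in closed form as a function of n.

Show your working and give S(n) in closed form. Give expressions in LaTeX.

Ratio r(k) = (k + 2)*(3*k + (k + 1)**2 + 6)/(k**2 + 3*k + 3).
A = k + 2, B = 1, C = k**2 + 3*k + 3.
Need (k + 2)·f(k+1) − (1)·f(k) = k**2 + 3*k + 3.
d = 1 from the (1,0,2) case.
Solve for f: f(k) = k + 1 (degree 1 ≤ 1).
So s_k = (B(k−1)f/C)·t_k = ((k + 1)/(k**2 + 3*k + 3))·t_k = 2*(k + 1)*factorial(k + 1).
Δs = 2*(k**2 + 3*k + 3)*factorial(k + 1), as required.
Σ_(k=0)^n t_k = s_(n+1) − s_(0) = (2*(n + 2)*factorial(n + 2)) − (2), i.e. 2*n*factorial(n + 2) + 4*factorial(n + 2) - 2.

S(n) = 2 n \left(n + 2\right)! + 4 \left(n + 2\right)! - 2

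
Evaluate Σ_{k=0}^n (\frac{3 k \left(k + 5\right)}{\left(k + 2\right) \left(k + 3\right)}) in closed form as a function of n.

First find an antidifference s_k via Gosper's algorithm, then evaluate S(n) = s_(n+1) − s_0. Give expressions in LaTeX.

S(n) = \frac{3 n \left(n + 1\right)}{n + 3}

t_(k+1)/t_k = (k + 1)*(k + 2)*(k + 6)/(k*(k + 4)*(k + 5)).
Normal form (A,B,C) = (k + 2, k + 4, k**2 + 5*k).
Key eq: (k + 2)·f(k+1) = (k + 3)·f(k) + (k**2 + 5*k).
d = 2 from the (1,1,2) case.
Match coefficients ⇒ f(k) = k*(k - 1).
Certificate R = B(k−1)f/C = (k - 1)*(k + 3)/(k + 5) gives s_k = 3*k*(k - 1)/(k + 2).
Δs = 3*k*(k + 5)/(k**2 + 5*k + 6), as required.
Telescope: S(n) = s_(n+1) − s_(0) = 3*n*(n + 1)/(n + 3) − (0) = 3*n*(n + 1)/(n + 3).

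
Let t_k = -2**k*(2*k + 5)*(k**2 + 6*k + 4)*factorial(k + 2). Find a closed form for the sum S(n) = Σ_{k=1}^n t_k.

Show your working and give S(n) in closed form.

S(n) = -2*2**n*n**2*factorial(n + 3) - 12*2**n*n*factorial(n + 3) - 6*2**n*factorial(n + 3) + 36

r(k) = 2*(k + 3)*(2*k + 7)*(6*k + (k + 1)**2 + 10)/((2*k + 5)*(k**2 + 6*k + 4)) after simplifying.
Factor: A=2*k + 6; B=1; C=k**3 + 17*k**2/2 + 19*k + 10.
Set up (2*k + 6)·f(k+1) − (1)·f(k) − (k**3 + 17*k**2/2 + 19*k + 10) = 0.
deg f ≤ 2 (via 1,0,3).
A polynomial solution: f(k) = (k**2 + 4*k - 2)/2.
Certificate R = B(k−1)f/C = (k**2 + 4*k - 2)/((2*k + 5)*(k**2 + 6*k + 4)) gives s_k = -2**k*(k**2 + 4*k - 2)*factorial(k + 2).
Verify: -2**k*(2*k + 5)*(k**2 + 6*k + 4)*factorial(k + 2) matches t_k.
Evaluate: s_(n+1) = -2**(n + 1)*(n**2 + 6*n + 3)*factorial(n + 3); subtract s_(1) = -36 ⇒ S(n) = -2*2**n*n**2*factorial(n + 3) - 12*2**n*n*factorial(n + 3) - 6*2**n*factorial(n + 3) + 36.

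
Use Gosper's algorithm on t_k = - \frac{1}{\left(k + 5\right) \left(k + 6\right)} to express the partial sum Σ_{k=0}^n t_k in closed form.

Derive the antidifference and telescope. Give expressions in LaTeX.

Step 1: r(k) = (k + 5)/(k + 7).
A = k + 5, B = k + 7, C = 1.
f must satisfy (k + 5)·f(k+1) − (k + 6)·f(k) = 1.
deg f ≤ 1 (via 1,1,0).
Match coefficients ⇒ f(k) = k/5.
Get s_k = R·t_k = -k/(5*k + 25) with R(k) = B(k−1)f(k)/C(k) = k*(k + 6)/5.
Verify: -1/(k**2 + 11*k + 30) matches t_k.
Evaluate: s_(n+1) = (-n - 1)/(5*(n + 6)); subtract s_(0) = 0 ⇒ S(n) = (-n - 1)/(5*(n + 6)).

S(n) = \frac{- n - 1}{5 \left(n + 6\right)}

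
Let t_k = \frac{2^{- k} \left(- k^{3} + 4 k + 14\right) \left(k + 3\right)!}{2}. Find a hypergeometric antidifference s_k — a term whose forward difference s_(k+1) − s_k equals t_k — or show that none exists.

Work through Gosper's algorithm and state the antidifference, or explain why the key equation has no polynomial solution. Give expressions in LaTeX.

s_k = 2^{- k} \left(- k^{2} + 4 k + 1\right) \left(k + 3\right)!

r(k) = (k + 4)*(4*k - (k + 1)**3 + 18)/(2*(-k**3 + 4*k + 14)) after simplifying.
Factor: A=k/2 + 2; B=1; C=k**3 - 4*k - 14.
Solve (k/2 + 2)·f(k+1) − (1)·f(k) = k**3 - 4*k - 14.
Bound: deg f ≤ 2.
Match coefficients ⇒ f(k) = 2*(k**2 - 4*k - 1).
So s_k = (B(k−1)f/C)·t_k = (2*(k**2 - 4*k - 1)/(k**3 - 4*k - 14))·t_k = (-k**2 + 4*k + 1)*factorial(k + 3)/2**k.
Δs = (-k**3 + 4*k + 14)*factorial(k + 3)/(2*2**k), as required.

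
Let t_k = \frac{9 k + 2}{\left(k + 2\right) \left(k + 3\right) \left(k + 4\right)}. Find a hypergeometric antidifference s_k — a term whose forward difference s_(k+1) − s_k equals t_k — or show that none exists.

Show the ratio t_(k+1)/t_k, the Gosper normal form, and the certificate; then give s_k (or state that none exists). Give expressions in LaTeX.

s_k = \frac{k \left(5 k - 2\right)}{3 \left(k + 2\right) \left(k + 3\right)}

Compute t_(k+1)/t_k: get (k + 2)*(9*k + 11)/((k + 5)*(9*k + 2)).
A = k + 2, B = k + 5, C = k + 2/9.
Need (k + 2)·f(k+1) − (k + 4)·f(k) = k + 2/9.
From deg A=1, deg B=1, deg C=1: d=2.
Solve for f: f(k) = k*(5*k - 2)/27 (degree 2 ≤ 2).
Certificate R = B(k−1)f/C = k*(k + 4)*(5*k - 2)/(3*(9*k + 2)) gives s_k = k*(5*k - 2)/(3*(k + 2)*(k + 3)).
Verify: (9*k + 2)/(k**3 + 9*k**2 + 26*k + 24) matches t_k.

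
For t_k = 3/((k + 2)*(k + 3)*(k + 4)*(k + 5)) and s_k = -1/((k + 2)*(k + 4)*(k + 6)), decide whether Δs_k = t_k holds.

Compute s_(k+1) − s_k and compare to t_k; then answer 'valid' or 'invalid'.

Invalid: residual 3*(-4*k - 23)/(k**6 + 27*k**5 + 295*k**4 + 1665*k**3 + 5104*k**2 + 8028*k + 5040) ≠ 0.

s_(k+1) = -1/((k + 3)*(k + 5)*(k + 7))
s_(k+1) − s_k = 3*(k**2 + 9*k + 19)/(k**6 + 27*k**5 + 295*k**4 + 1665*k**3 + 5104*k**2 + 8028*k + 5040)
(s_(k+1) − s_k) − t_k = 3*(-4*k - 23)/(k**6 + 27*k**5 + 295*k**4 + 1665*k**3 + 5104*k**2 + 8028*k + 5040)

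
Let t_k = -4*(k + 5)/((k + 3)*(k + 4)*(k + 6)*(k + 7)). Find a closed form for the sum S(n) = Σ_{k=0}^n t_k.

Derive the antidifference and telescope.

t_(k+1)/t_k = (k + 3)*(k + 6)**2/((k + 5)**2*(k + 8)).
Factor: A=k + 3; B=k + 8; C=k**2 + 10*k + 25.
f must satisfy (k + 3)·f(k+1) − (k + 7)·f(k) = k**2 + 10*k + 25.
d = 4 from the (1,1,2) case.
A polynomial solution: f(k) = k*(k + 4)*(k + 5)*(k + 9)/36.
R(k) = B(k−1)·f(k)/C(k) = k*(k + 4)*(k + 7)*(k + 9)/(36*(k + 5)); s_k = R·t_k = k*(-k - 9)/(9*(k**2 + 9*k + 18)).
s_(k+1) − s_k = 4*(-k - 5)/(k**4 + 20*k**3 + 145*k**2 + 450*k + 504) = t_k.
s_(n+1) = (-n**2 - 11*n - 10)/(9*(n**2 + 11*n + 28)) and s_(0) = 0, so S(n) = (-n**2 - 11*n - 10)/(9*(n**2 + 11*n + 28)).

S(n) = (-n**2 - 11*n - 10)/(9*(n**2 + 11*n + 28))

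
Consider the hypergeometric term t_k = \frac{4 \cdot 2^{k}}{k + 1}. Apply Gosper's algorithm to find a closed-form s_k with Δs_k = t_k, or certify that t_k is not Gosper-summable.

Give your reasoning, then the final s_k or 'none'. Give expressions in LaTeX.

none — t_k is not Gosper-summable

t_(k+1)/t_k = 2*(k + 1)/(k + 2).
So A=2*k + 2 and B=k + 2, with C=1.
f must satisfy (2*k + 2)·f(k+1) − (k + 1)·f(k) = 1.
Degrees (1,1,0) ⇒ d ≤ -1.
deg f ≤ -1 is impossible — no certificate.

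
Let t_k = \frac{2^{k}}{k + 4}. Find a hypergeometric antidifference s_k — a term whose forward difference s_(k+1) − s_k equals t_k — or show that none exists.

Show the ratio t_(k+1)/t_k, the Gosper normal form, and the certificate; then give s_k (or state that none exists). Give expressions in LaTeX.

t_(k+1)/t_k = 2*(k + 4)/(k + 5).
Normal form (A,B,C) = (2*k + 8, k + 5, 1).
f must satisfy (2*k + 8)·f(k+1) − (k + 4)·f(k) = 1.
Bound: deg f ≤ -1.
Negative degree bound (-1): no f exists, t_k not Gosper-summable.

none (Gosper's algorithm certifies no s_k)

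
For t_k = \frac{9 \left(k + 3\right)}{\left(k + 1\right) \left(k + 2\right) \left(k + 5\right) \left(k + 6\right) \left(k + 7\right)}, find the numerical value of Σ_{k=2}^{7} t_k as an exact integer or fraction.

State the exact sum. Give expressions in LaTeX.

t_(k+1)/t_k = (k + 1)*(k + 4)*(k + 5)/((k + 3)**2*(k + 8)).
So A=k + 1 and B=k + 8, with C=k**3 + 10*k**2 + 33*k + 36.
Need (k + 1)·f(k+1) − (k + 7)·f(k) = k**3 + 10*k**2 + 33*k + 36.
d = 6 from the (1,1,3) case.
A polynomial solution: f(k) = k*(k + 2)*(k + 3)*(k + 4)*(k**2 + 12*k + 41)/90.
Then R = B(k−1)f/C = k*(k + 2)*(k + 7)*(k**2 + 12*k + 41)/(90*(k + 3)), so s_k = R(k)·t_k = k*(k**2 + 12*k + 41)/(10*(k**3 + 12*k**2 + 41*k + 30)).
Δs = 9*(k + 3)/(k**5 + 21*k**4 + 163*k**3 + 567*k**2 + 844*k + 420), as required.
Sum = s_(8) − s_(2); s_(8) = 134/1365, s_(2) = 23/280 ⇒ 5/312.

Σ = 5/312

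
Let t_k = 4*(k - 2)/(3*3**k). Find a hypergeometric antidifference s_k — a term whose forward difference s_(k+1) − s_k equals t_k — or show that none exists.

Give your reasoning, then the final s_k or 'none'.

s_k = (3 - 2*k)/3**k

The ratio is (k - 1)/(3*(k - 2)).
Take A(k)=1/3, B(k)=1, C(k)=k - 2.
Key eq: (1/3)·f(k+1) = (1)·f(k) + (k - 2).
deg f ≤ 1 (via 0,0,1).
Solving with deg f ≤ 1: f(k) = -3*(2*k - 3)/4.
So s_k = (B(k−1)f/C)·t_k = (-3*(2*k - 3)/(4*(k - 2)))·t_k = (3 - 2*k)/3**k.
Δs = 4*(k - 2)/(3*3**k), as required.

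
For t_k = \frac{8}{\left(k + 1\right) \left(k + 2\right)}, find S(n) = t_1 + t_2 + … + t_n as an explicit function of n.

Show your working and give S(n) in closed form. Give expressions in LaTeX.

Step 1: r(k) = (k + 1)/(k + 3).
A = k + 1, B = k + 3, C = 1.
Solve (k + 1)·f(k+1) − (k + 2)·f(k) = 1.
Bound: deg f ≤ 1.
A polynomial solution: f(k) = k.
Get s_k = R·t_k = 8*k/(k + 1) with R(k) = B(k−1)f(k)/C(k) = k*(k + 2).
s_(k+1) − s_k = 8/(k**2 + 3*k + 2) = t_k.
Telescope: S(n) = s_(n+1) − s_(1) = 8*(n + 1)/(n + 2) − (4) = 4*n/(n + 2).

S(n) = \frac{4 n}{n + 2}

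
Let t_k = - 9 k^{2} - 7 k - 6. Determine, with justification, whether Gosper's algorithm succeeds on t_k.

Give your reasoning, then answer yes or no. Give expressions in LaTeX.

Yes. s_k = k \left(- 3 k^{2} + k - 4\right).

Ratio r(k) = (9*k**2 + 25*k + 22)/(9*k**2 + 7*k + 6).
Take A(k)=1, B(k)=1, C(k)=k**2 + 7*k/9 + 2/3.
Need (1)·f(k+1) − (1)·f(k) = k**2 + 7*k/9 + 2/3.
d = 3 from the (0,0,2) case.
Solving with deg f ≤ 3: f(k) = k*(3*k**2 - k + 4)/9.
So s_k = (B(k−1)f/C)·t_k = (k*(3*k**2 - k + 4)/(9*k**2 + 7*k + 6))·t_k = k*(-3*k**2 + k - 4).
s_(k+1) − s_k = -9*k**2 - 7*k - 6 = t_k.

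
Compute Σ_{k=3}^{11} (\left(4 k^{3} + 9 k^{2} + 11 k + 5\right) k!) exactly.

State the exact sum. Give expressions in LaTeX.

Σ = 280694937378

Ratio r(k) = (4*k**4 + 25*k**3 + 62*k**2 + 70*k + 29)/(4*k**3 + 9*k**2 + 11*k + 5).
Take A(k)=k + 1, B(k)=1, C(k)=k**3 + 9*k**2/4 + 11*k/4 + 5/4.
Need (k + 1)·f(k+1) − (1)·f(k) = k**3 + 9*k**2/4 + 11*k/4 + 5/4.
From deg A=1, deg B=0, deg C=3: d=2.
Solve for f: f(k) = (4*k**2 + k - 2)/4 (degree 2 ≤ 2).
Certificate R = B(k−1)f/C = (4*k**2 + k - 2)/(4*k**3 + 9*k**2 + 11*k + 5) gives s_k = (4*k**2 + k - 2)*factorial(k).
Δs = (4*k**3 + 9*k**2 + 11*k + 5)*factorial(k), as required.
Evaluate s at k=12 and k=3: 280694937600 and 222; difference 280694937378.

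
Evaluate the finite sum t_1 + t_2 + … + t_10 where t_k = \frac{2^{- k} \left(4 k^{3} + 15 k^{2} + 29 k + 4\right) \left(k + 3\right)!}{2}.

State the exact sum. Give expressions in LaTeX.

Σ = 19964169237

r(k) = (4*k**4 + 43*k**3 + 179*k**2 + 336*k + 208)/(2*(4*k**3 + 15*k**2 + 29*k + 4)) after simplifying.
A = k/2 + 2, B = 1, C = k**3 + 15*k**2/4 + 29*k/4 + 1.
Solve (k/2 + 2)·f(k+1) − (1)·f(k) = k**3 + 15*k**2/4 + 29*k/4 + 1.
Degrees (1,0,3) ⇒ d ≤ 2.
Match coefficients ⇒ f(k) = (4*k**2 - k - 4)/2.
Certificate R = B(k−1)f/C = 2*(4*k**2 - k - 4)/(4*k**3 + 15*k**2 + 29*k + 4) gives s_k = (4*k**2 - k - 4)*factorial(k + 3)/2**k.
Check: Δs_k = (4*k**3 + 15*k**2 + 29*k + 4)*factorial(k + 3)/(2*2**k). ✓
Evaluate s at k=11 and k=1: 19964169225 and -12; difference 19964169237.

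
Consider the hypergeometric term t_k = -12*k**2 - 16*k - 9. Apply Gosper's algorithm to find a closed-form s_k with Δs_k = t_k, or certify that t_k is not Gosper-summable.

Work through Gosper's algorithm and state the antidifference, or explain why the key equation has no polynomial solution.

The ratio is (12*k**2 + 40*k + 37)/(12*k**2 + 16*k + 9).
Take A(k)=1, B(k)=1, C(k)=k**2 + 4*k/3 + 3/4.
f must satisfy (1)·f(k+1) − (1)·f(k) = k**2 + 4*k/3 + 3/4.
From deg A=0, deg B=0, deg C=2: d=3.
Solving with deg f ≤ 3: f(k) = k*(4*k**2 + 2*k + 3)/12.
Certificate R = B(k−1)f/C = k*(4*k**2 + 2*k + 3)/(12*k**2 + 16*k + 9) gives s_k = k*(-4*k**2 - 2*k - 3).
s_(k+1) − s_k = -12*k**2 - 16*k - 9 = t_k.

s_k = k*(-4*k**2 - 2*k - 3)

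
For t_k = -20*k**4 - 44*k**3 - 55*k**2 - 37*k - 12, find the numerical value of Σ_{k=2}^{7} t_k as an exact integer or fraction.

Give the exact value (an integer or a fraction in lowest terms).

Ratio r(k) = (20*k**4 + 124*k**3 + 307*k**2 + 359*k + 168)/(20*k**4 + 44*k**3 + 55*k**2 + 37*k + 12).
Factor: A=1; B=1; C=k**4 + 11*k**3/5 + 11*k**2/4 + 37*k/20 + 3/5.
Key eq: (1)·f(k+1) = (1)·f(k) + (k**4 + 11*k**3/5 + 11*k**2/4 + 37*k/20 + 3/5).
Degrees (0,0,4) ⇒ d ≤ 5.
A polynomial solution: f(k) = k*(4*k**4 + k**3 + 3*k**2 + 2*k + 2)/20.
Get s_k = R·t_k = k*(-4*k**4 - k**3 - 3*k**2 - 2*k - 2) with R(k) = B(k−1)f(k)/C(k) = k*(4*k**4 + k**3 + 3*k**2 + 2*k + 2)/(20*k**4 + 44*k**3 + 55*k**2 + 37*k + 12).
Check: Δs_k = -20*k**4 - 44*k**3 - 55*k**2 - 37*k - 12. ✓
Sum = s_(8) − s_(2); s_(8) = -136848, s_(2) = -180 ⇒ -136668.

Σ = -136668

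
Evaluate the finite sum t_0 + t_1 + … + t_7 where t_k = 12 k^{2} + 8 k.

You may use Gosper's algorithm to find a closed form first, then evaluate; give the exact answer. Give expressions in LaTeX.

Σ = 1904

r(k) = (3*k**2 + 8*k + 5)/(k*(3*k + 2)) after simplifying.
So A=1 and B=1, with C=k**2 + 2*k/3.
Set up (1)·f(k+1) − (1)·f(k) − (k**2 + 2*k/3) = 0.
Degrees (0,0,2) ⇒ d ≤ 3.
Match coefficients ⇒ f(k) = k*(k - 1)*(2*k + 1)/6.
Then R = B(k−1)f/C = (k - 1)*(2*k + 1)/(2*(3*k + 2)), so s_k = R(k)·t_k = 2*k*(2*k**2 - k - 1).
Δs = 4*k*(3*k + 2), as required.
Sum = s_(8) − s_(0); s_(8) = 1904, s_(0) = 0 ⇒ 1904.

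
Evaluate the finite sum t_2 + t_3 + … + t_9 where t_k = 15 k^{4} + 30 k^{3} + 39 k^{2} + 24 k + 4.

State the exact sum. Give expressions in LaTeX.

Σ = 302864

Compute t_(k+1)/t_k: get (15*k**4 + 90*k**3 + 219*k**2 + 252*k + 112)/(15*k**4 + 30*k**3 + 39*k**2 + 24*k + 4).
Gosper form: A/B · C(k+1)/C(k) with A=1, B=1, C=k**4 + 2*k**3 + 13*k**2/5 + 8*k/5 + 4/15.
Key eq: (1)·f(k+1) = (1)·f(k) + (k**4 + 2*k**3 + 13*k**2/5 + 8*k/5 + 4/15).
d = 5 from the (0,0,4) case.
Solving with deg f ≤ 5: f(k) = k*(3*k**4 + 3*k**2 - 2)/15.
Then R = B(k−1)f/C = k*(3*k**4 + 3*k**2 - 2)/(15*k**4 + 30*k**3 + 39*k**2 + 24*k + 4), so s_k = R(k)·t_k = k*(3*k**4 + 3*k**2 - 2).
Δs = 15*k**4 + 30*k**3 + 39*k**2 + 24*k + 4, as required.
Evaluate s at k=10 and k=2: 302980 and 116; difference 302864.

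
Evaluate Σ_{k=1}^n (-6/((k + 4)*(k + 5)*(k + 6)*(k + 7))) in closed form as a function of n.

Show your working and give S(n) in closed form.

S(n) = n*(-n**2 - 18*n - 107)/(105*(n**3 + 18*n**2 + 107*n + 210))

Step 1: r(k) = (k + 4)/(k + 8).
So A=k + 4 and B=k + 8, with C=1.
Need (k + 4)·f(k+1) − (k + 7)·f(k) = 1.
d = 3 from the (1,1,0) case.
Solve for f: f(k) = k*(k**2 + 15*k + 74)/360 (degree 3 ≤ 3).
Get s_k = R·t_k = k*(-k**2 - 15*k - 74)/(60*(k + 4)*(k + 5)*(k + 6)) with R(k) = B(k−1)f(k)/C(k) = k*(k + 7)*(k**2 + 15*k + 74)/360.
s_(k+1) − s_k = -6/(k**4 + 22*k**3 + 179*k**2 + 638*k + 840) = t_k.
Evaluate: s_(n+1) = (-n**3 - 18*n**2 - 107*n - 90)/(60*(n**3 + 18*n**2 + 107*n + 210)); subtract s_(1) = -1/140 ⇒ S(n) = n*(-n**2 - 18*n - 107)/(105*(n**3 + 18*n**2 + 107*n + 210)).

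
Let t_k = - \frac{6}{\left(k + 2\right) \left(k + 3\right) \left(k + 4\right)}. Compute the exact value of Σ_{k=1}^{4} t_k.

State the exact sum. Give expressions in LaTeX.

r(k) = (k + 2)/(k + 5) after simplifying.
Normal form (A,B,C) = (k + 2, k + 5, 1).
Solve (k + 2)·f(k+1) − (k + 4)·f(k) = 1.
Bound: deg f ≤ 2.
A polynomial solution: f(k) = k*(k + 5)/12.
Get s_k = R·t_k = k*(-k - 5)/(2*(k + 2)*(k + 3)) with R(k) = B(k−1)f(k)/C(k) = k*(k + 4)*(k + 5)/12.
s_(k+1) − s_k = -6/(k**3 + 9*k**2 + 26*k + 24) = t_k.
Evaluate s at k=5 and k=1: -25/56 and -1/4; difference -11/56.

Σ = -11/56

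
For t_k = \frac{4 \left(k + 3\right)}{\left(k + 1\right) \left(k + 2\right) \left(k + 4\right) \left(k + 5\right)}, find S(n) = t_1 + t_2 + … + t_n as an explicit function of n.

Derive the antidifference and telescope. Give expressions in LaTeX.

The ratio is (k + 1)*(k + 4)**2/((k + 3)**2*(k + 6)).
Factor: A=k + 1; B=k + 6; C=k**2 + 6*k + 9.
Key eq: (k + 1)·f(k+1) = (k + 5)·f(k) + (k**2 + 6*k + 9).
Bound: deg f ≤ 4.
Coefficient equations give f(k) = k*(k + 2)*(k + 3)*(k + 5)/8.
Get s_k = R·t_k = k*(k + 5)/(2*(k**2 + 5*k + 4)) with R(k) = B(k−1)f(k)/C(k) = k*(k + 2)*(k + 5)**2/(8*(k + 3)).
Δs = 4*(k + 3)/(k**4 + 12*k**3 + 49*k**2 + 78*k + 40), as required.
s_(n+1) = (n**2 + 7*n + 6)/(2*(n**2 + 7*n + 10)) and s_(1) = 3/10, so S(n) = n*(n + 7)/(5*(n**2 + 7*n + 10)).

S(n) = \frac{n \left(n + 7\right)}{5 \left(n^{2} + 7 n + 10\right)}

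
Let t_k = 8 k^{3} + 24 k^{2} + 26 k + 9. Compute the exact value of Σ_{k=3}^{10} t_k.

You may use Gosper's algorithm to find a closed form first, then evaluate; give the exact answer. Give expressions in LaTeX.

Compute t_(k+1)/t_k: get (8*k**3 + 48*k**2 + 98*k + 67)/(8*k**3 + 24*k**2 + 26*k + 9).
Normal form (A,B,C) = (1, 1, k**3 + 3*k**2 + 13*k/4 + 9/8).
Key eq: (1)·f(k+1) = (1)·f(k) + (k**3 + 3*k**2 + 13*k/4 + 9/8).
deg f ≤ 4 (via 0,0,3).
Coefficient equations give f(k) = k**2*(2*k**2 + 4*k + 3)/8.
R(k) = B(k−1)·f(k)/C(k) = k**2*(2*k**2 + 4*k + 3)/(8*k**3 + 24*k**2 + 26*k + 9); s_k = R·t_k = k**2*(2*k**2 + 4*k + 3).
Check: Δs_k = 8*k**3 + 24*k**2 + 26*k + 9. ✓
Σ_(k=3)^(10) t_k = s_(11) − s_(3) = 34969 − (297) = 34672.

Σ = 34672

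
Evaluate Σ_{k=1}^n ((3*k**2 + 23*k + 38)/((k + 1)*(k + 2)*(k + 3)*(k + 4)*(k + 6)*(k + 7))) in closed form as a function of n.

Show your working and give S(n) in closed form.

Ratio r(k) = (k + 1)*(k + 6)*(23*k + 3*(k + 1)**2 + 61)/((k + 5)*(k + 8)*(3*k**2 + 23*k + 38)).
Normal form (A,B,C) = (k + 1, k + 8, k**3 + 38*k**2/3 + 51*k + 190/3).
Need (k + 1)·f(k+1) − (k + 7)·f(k) = k**3 + 38*k**2/3 + 51*k + 190/3.
deg f ≤ 6 (via 1,1,3).
A polynomial solution: f(k) = k*(k + 2)*(k + 4)*(k + 5)*(k**2 + 10*k + 27)/54.
So s_k = (B(k−1)f/C)·t_k = (k*(k + 2)*(k + 4)*(k + 7)*(k**2 + 10*k + 27)/(18*(3*k**2 + 23*k + 38)))·t_k = k*(k**2 + 10*k + 27)/(18*(k**3 + 10*k**2 + 27*k + 18)).
Check: Δs_k = (3*k**2 + 23*k + 38)/(k**6 + 23*k**5 + 207*k**4 + 925*k**3 + 2144*k**2 + 2412*k + 1008). ✓
s_(n+1) = (n**3 + 13*n**2 + 50*n + 38)/(18*(n**3 + 13*n**2 + 50*n + 56)) and s_(1) = 19/504, so S(n) = n*(n**2 + 13*n + 50)/(56*(n**3 + 13*n**2 + 50*n + 56)).

S(n) = n*(n**2 + 13*n + 50)/(56*(n**3 + 13*n**2 + 50*n + 56))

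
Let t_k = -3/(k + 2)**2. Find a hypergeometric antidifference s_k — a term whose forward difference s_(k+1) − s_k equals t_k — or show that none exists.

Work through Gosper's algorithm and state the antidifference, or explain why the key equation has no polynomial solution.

no hypergeometric antidifference exists

t_(k+1)/t_k = (k + 2)**2/(k + 3)**2.
Take A(k)=k**2 + 4*k + 4, B(k)=k**2 + 6*k + 9, C(k)=1.
Need (k**2 + 4*k + 4)·f(k+1) − (k**2 + 4*k + 4)·f(k) = 1.
deg f ≤ 0 (via 2,2,0).
Generic f = c0 gives residual -1; -1 = 0 cannot hold, so t_k is not Gosper-summable.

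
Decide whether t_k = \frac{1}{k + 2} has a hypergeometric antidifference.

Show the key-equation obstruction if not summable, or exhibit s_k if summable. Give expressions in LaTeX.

r(k) = (k + 2)/(k + 3) after simplifying.
Normal form (A,B,C) = (k + 2, k + 3, 1).
Need (k + 2)·f(k+1) − (k + 2)·f(k) = 1.
Degrees (1,1,0) ⇒ d ≤ 0.
f = c0 ⇒ A·f(k+1) − B(k−1)·f(k) − C = -1. The system {-1 = 0} is inconsistent; no antidifference.

No — key equation has no polynomial f.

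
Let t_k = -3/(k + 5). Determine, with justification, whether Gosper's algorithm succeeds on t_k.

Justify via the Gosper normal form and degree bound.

Compute t_(k+1)/t_k: get (k + 5)/(k + 6).
So A=k + 5 and B=k + 6, with C=1.
Need (k + 5)·f(k+1) − (k + 5)·f(k) = 1.
Degrees (1,1,0) ⇒ d ≤ 0.
Put f(k) = c0: A·f(k+1) − B(k−1)·f(k) − C = -1; need -1 = 0 — inconsistent ⇒ no f, not summable.

No. Not Gosper-summable.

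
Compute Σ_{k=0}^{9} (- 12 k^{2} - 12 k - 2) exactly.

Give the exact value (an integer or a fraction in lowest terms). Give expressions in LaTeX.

t_(k+1)/t_k = (6*k**2 + 18*k + 13)/(6*k**2 + 6*k + 1).
A = 1, B = 1, C = k**2 + k + 1/6.
Key eq: (1)·f(k+1) = (1)·f(k) + (k**2 + k + 1/6).
From deg A=0, deg B=0, deg C=2: d=3.
Match coefficients ⇒ f(k) = k*(2*k**2 - 1)/6.
Get s_k = R·t_k = -4*k**3 + 2*k with R(k) = B(k−1)f(k)/C(k) = k*(2*k**2 - 1)/(6*k**2 + 6*k + 1).
Verify: -12*k**2 - 12*k - 2 matches t_k.
Telescoping: Σ = s_(10) − s_(0) = -3980 − (0) = -3980.

Σ = -3980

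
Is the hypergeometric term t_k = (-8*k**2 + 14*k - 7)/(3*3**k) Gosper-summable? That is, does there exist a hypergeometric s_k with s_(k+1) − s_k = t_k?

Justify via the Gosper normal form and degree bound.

Yes. s_k = (4*k**2 - 3*k + 4)/3**k.

Step 1: r(k) = (8*k**2 + 2*k + 1)/(3*(8*k**2 - 14*k + 7)).
Factor: A=1/3; B=1; C=k**2 - 7*k/4 + 7/8.
Solve (1/3)·f(k+1) − (1)·f(k) = k**2 - 7*k/4 + 7/8.
d = 2 from the (0,0,2) case.
Match coefficients ⇒ f(k) = -3*(4*k**2 - 3*k + 4)/8.
Certificate R = B(k−1)f/C = -3*(4*k**2 - 3*k + 4)/(8*k**2 - 14*k + 7) gives s_k = (4*k**2 - 3*k + 4)/3**k.
s_(k+1) − s_k = (-8*k**2 + 14*k - 7)/(3*3**k) = t_k.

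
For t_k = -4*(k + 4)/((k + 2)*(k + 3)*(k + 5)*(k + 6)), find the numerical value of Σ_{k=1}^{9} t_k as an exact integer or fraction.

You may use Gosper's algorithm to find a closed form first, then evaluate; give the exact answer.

r(k) = (k + 2)*(k + 5)**2/((k + 4)**2*(k + 7)) after simplifying.
Factor: A=k + 2; B=k + 7; C=k**2 + 8*k + 16.
f must satisfy (k + 2)·f(k+1) − (k + 6)·f(k) = k**2 + 8*k + 16.
Bound: deg f ≤ 4.
Solving with deg f ≤ 4: f(k) = k*(k + 3)*(k + 4)*(k + 7)/20.
Then R = B(k−1)f/C = k*(k + 3)*(k + 6)*(k + 7)/(20*(k + 4)), so s_k = R(k)·t_k = k*(-k - 7)/(5*(k**2 + 7*k + 10)).
s_(k+1) − s_k = 4*(-k - 4)/(k**4 + 16*k**3 + 91*k**2 + 216*k + 180) = t_k.
Evaluate s at k=10 and k=1: -17/90 and -4/45; difference -1/10.

Σ = -1/10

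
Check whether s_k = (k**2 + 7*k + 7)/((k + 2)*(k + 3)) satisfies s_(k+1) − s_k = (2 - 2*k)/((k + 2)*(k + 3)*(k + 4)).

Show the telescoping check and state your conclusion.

s_(k+1) = (7*k + (k + 1)**2 + 14)/((k + 3)*(k + 4))
s_(k+1) − s_k = 2*(1 - k)/(k**3 + 9*k**2 + 26*k + 24)
(s_(k+1) − s_k) − t_k = 0

valid; difference matches t_k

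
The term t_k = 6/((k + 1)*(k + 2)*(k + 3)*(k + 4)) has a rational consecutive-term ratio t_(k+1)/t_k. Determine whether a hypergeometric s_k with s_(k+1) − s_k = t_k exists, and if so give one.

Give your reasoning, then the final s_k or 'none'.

Ratio r(k) = (k + 1)/(k + 5).
So A=k + 1 and B=k + 5, with C=1.
Set up (k + 1)·f(k+1) − (k + 4)·f(k) − (1) = 0.
d = 3 from the (1,1,0) case.
A polynomial solution: f(k) = k*(k**2 + 6*k + 11)/18.
Certificate R = B(k−1)f/C = k*(k + 4)*(k**2 + 6*k + 11)/18 gives s_k = k*(k**2 + 6*k + 11)/(3*(k + 1)*(k + 2)*(k + 3)).
s_(k+1) − s_k = 6/(k**4 + 10*k**3 + 35*k**2 + 50*k + 24) = t_k.

s_k = k*(k**2 + 6*k + 11)/(3*(k + 1)*(k + 2)*(k + 3))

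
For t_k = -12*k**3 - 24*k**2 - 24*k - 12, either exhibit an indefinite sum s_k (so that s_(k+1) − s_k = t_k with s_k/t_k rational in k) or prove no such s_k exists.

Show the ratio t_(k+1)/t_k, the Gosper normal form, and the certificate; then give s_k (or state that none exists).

s_k = k*(-3*k**3 - 2*k**2 - 3*k - 4)

t_(k+1)/t_k = (k**3 + 5*k**2 + 9*k + 6)/(k**3 + 2*k**2 + 2*k + 1).
Gosper form: A/B · C(k+1)/C(k) with A=1, B=1, C=k**3 + 2*k**2 + 2*k + 1.
Need (1)·f(k+1) − (1)·f(k) = k**3 + 2*k**2 + 2*k + 1.
Degrees (0,0,3) ⇒ d ≤ 4.
Match coefficients ⇒ f(k) = k*(k + 1)*(3*k**2 - k + 4)/12.
Certificate R = B(k−1)f/C = k*(3*k**2 - k + 4)/(12*(k**2 + k + 1)) gives s_k = k*(-3*k**3 - 2*k**2 - 3*k - 4).
Δs = -12*k**3 - 24*k**2 - 24*k - 12, as required.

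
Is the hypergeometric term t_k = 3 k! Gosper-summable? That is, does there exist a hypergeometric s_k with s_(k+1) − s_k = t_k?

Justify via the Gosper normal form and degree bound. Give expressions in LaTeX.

r(k) = k + 1 after simplifying.
Normal form (A,B,C) = (k + 1, 1, 1).
Solve (k + 1)·f(k+1) − (1)·f(k) = 1.
Bound: deg f ≤ -1.
Bound -1 < 0, so the key equation has no polynomial solution.

No — key equation has no polynomial f.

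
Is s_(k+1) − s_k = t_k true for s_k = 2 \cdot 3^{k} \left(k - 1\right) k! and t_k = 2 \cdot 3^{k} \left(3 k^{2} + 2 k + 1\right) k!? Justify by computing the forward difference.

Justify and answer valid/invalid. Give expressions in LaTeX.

s_(k+1) = 6*3**k*k*factorial(k + 1)
s_(k+1) − s_k = 2*3**k*(3*k**2 + 2*k + 1)*factorial(k)
(s_(k+1) − s_k) − t_k = 0

Valid — Δs_k = t_k.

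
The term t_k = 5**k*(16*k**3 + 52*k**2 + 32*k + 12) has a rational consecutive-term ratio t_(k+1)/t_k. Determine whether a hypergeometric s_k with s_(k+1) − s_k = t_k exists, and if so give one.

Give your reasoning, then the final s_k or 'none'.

t_(k+1)/t_k = 5*(4*k**3 + 25*k**2 + 46*k + 28)/(4*k**3 + 13*k**2 + 8*k + 3).
Normal form (A,B,C) = (5, 1, k**3 + 13*k**2/4 + 2*k + 3/4).
Need (5)·f(k+1) − (1)·f(k) = k**3 + 13*k**2/4 + 2*k + 3/4.
d = 3 from the (0,0,3) case.
Match coefficients ⇒ f(k) = (4*k**3 - 2*k**2 - 2*k + 3)/16.
R(k) = B(k−1)·f(k)/C(k) = (4*k**3 - 2*k**2 - 2*k + 3)/(4*(4*k**3 + 13*k**2 + 8*k + 3)); s_k = R·t_k = 5**k*(4*k**3 - 2*k**2 - 2*k + 3).
Δs = 5**k*(16*k**3 + 52*k**2 + 32*k + 12), as required.

s_k = 5**k*(4*k**3 - 2*k**2 - 2*k + 3)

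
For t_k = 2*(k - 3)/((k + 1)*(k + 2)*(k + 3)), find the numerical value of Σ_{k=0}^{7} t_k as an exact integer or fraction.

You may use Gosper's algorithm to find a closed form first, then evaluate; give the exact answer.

Ratio r(k) = (k - 2)*(k + 1)/((k - 3)*(k + 4)).
So A=k + 1 and B=k + 4, with C=k - 3.
Solve (k + 1)·f(k+1) − (k + 3)·f(k) = k - 3.
From deg A=1, deg B=1, deg C=1: d=2.
Solve for f: f(k) = -k*(k + 5)/2 (degree 2 ≤ 2).
R(k) = B(k−1)·f(k)/C(k) = -k*(k + 3)*(k + 5)/(2*(k - 3)); s_k = R·t_k = k*(-k - 5)/((k + 1)*(k + 2)).
s_(k+1) − s_k = 2*(k - 3)/(k**3 + 6*k**2 + 11*k + 6) = t_k.
Evaluate s at k=8 and k=0: -52/45 and 0; difference -52/45.

Σ = -52/45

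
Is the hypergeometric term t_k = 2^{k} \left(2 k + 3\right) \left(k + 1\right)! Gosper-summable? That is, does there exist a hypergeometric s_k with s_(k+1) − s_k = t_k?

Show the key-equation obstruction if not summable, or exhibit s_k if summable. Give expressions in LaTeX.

Yes. s_k = 2^{k} \left(k + 1\right)!.

Step 1: r(k) = 2*(k + 2)*(2*k + 5)/(2*k + 3).
Gosper form: A/B · C(k+1)/C(k) with A=2*k + 4, B=1, C=k + 3/2.
Key eq: (2*k + 4)·f(k+1) = (1)·f(k) + (k + 3/2).
deg f ≤ 0 (via 1,0,1).
A polynomial solution: f(k) = 1/2.
Then R = B(k−1)f/C = 1/(2*k + 3), so s_k = R(k)·t_k = 2**k*factorial(k + 1).
Δs = 2**k*(2*k + 3)*factorial(k + 1), as required.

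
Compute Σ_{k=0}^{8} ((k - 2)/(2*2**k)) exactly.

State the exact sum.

Step 1: r(k) = (k - 1)/(2*(k - 2)).
Gosper form: A/B · C(k+1)/C(k) with A=1/2, B=1, C=k - 2.
f must satisfy (1/2)·f(k+1) − (1)·f(k) = k - 2.
deg f ≤ 1 (via 0,0,1).
Solve for f: f(k) = -2*(k - 1) (degree 1 ≤ 1).
Get s_k = R·t_k = (1 - k)/2**k with R(k) = B(k−1)f(k)/C(k) = -2*(k - 1)/(k - 2).
s_(k+1) − s_k = (k - 2)/(2*2**k) = t_k.
Sum = s_(9) − s_(0); s_(9) = -1/64, s_(0) = 1 ⇒ -65/64.

Σ = -65/64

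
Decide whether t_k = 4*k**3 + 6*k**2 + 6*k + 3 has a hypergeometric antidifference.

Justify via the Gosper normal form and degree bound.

Yes. s_k = k*(k**3 + k + 1).

Ratio r(k) = (4*k**3 + 18*k**2 + 30*k + 19)/(4*k**3 + 6*k**2 + 6*k + 3).
Gosper form: A/B · C(k+1)/C(k) with A=1, B=1, C=k**3 + 3*k**2/2 + 3*k/2 + 3/4.
f must satisfy (1)·f(k+1) − (1)·f(k) = k**3 + 3*k**2/2 + 3*k/2 + 3/4.
From deg A=0, deg B=0, deg C=3: d=4.
Solving with deg f ≤ 4: f(k) = k*(k**3 + k + 1)/4.
Get s_k = R·t_k = k*(k**3 + k + 1) with R(k) = B(k−1)f(k)/C(k) = k*(k**3 + k + 1)/(4*k**3 + 6*k**2 + 6*k + 3).
Verify: 4*k**3 + 6*k**2 + 6*k + 3 matches t_k.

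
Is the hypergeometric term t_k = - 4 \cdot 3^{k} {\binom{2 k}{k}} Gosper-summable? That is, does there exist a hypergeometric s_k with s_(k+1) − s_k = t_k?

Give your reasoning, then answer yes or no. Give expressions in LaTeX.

No — key equation has no polynomial f.

t_(k+1)/t_k = 6*(2*k + 1)/(k + 1).
Take A(k)=12*k + 6, B(k)=k + 1, C(k)=1.
Set up (12*k + 6)·f(k+1) − (k)·f(k) − (1) = 0.
From deg A=1, deg B=1, deg C=0: d=-1.
Bound -1 < 0, so the key equation has no polynomial solution.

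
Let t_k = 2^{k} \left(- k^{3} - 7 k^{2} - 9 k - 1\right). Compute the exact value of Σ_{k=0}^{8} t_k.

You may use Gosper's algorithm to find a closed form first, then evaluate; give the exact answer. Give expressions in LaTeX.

Σ = -409601

Ratio r(k) = 2*(k**3 + 10*k**2 + 26*k + 18)/(k**3 + 7*k**2 + 9*k + 1).
Gosper form: A/B · C(k+1)/C(k) with A=2, B=1, C=k**3 + 7*k**2 + 9*k + 1.
Key eq: (2)·f(k+1) = (1)·f(k) + (k**3 + 7*k**2 + 9*k + 1).
From deg A=0, deg B=0, deg C=3: d=3.
Match coefficients ⇒ f(k) = (k - 1)*(k + 1)**2.
Get s_k = R·t_k = 2**k*(-k**3 - k**2 + k + 1) with R(k) = B(k−1)f(k)/C(k) = (k - 1)*(k + 1)**2/(k**3 + 7*k**2 + 9*k + 1).
s_(k+1) − s_k = 2**k*(-k**3 - 7*k**2 - 9*k - 1) = t_k.
Sum = s_(9) − s_(0); s_(9) = -409600, s_(0) = 1 ⇒ -409601.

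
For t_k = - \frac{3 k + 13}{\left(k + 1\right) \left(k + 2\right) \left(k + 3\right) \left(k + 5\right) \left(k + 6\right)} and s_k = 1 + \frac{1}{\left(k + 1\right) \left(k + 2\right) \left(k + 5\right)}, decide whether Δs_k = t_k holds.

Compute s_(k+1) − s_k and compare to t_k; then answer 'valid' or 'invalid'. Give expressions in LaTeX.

s_(k+1) = 1 + 1/((k + 2)*(k + 3)*(k + 6))
s_(k+1) − s_k = ((k + 1)*(k + 5) - (k + 3)*(k + 6))/((k + 1)*(k + 2)*(k + 3)*(k + 5)*(k + 6))
(s_(k+1) − s_k) − t_k = 0

valid (s_(k+1) − s_k reduces to t_k)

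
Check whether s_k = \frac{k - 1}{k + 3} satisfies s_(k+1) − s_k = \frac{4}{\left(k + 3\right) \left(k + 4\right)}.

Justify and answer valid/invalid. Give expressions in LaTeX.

valid; difference matches t_k

s_(k+1) = k/(k + 4)
s_(k+1) − s_k = 4/(k**2 + 7*k + 12)
(s_(k+1) − s_k) − t_k = 0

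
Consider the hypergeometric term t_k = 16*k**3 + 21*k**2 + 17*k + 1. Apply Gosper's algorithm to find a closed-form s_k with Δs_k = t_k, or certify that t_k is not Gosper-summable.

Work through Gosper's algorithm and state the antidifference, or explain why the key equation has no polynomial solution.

s_k = k*(4*k**3 - k**2 + 2*k - 4)

r(k) = (16*k**3 + 69*k**2 + 107*k + 55)/(16*k**3 + 21*k**2 + 17*k + 1) after simplifying.
A = 1, B = 1, C = k**3 + 21*k**2/16 + 17*k/16 + 1/16.
Solve (1)·f(k+1) − (1)·f(k) = k**3 + 21*k**2/16 + 17*k/16 + 1/16.
Bound: deg f ≤ 4.
Solve for f: f(k) = k*(4*k**3 - k**2 + 2*k - 4)/16 (degree 4 ≤ 4).
Certificate R = B(k−1)f/C = k*(4*k**3 - k**2 + 2*k - 4)/(16*k**3 + 21*k**2 + 17*k + 1) gives s_k = k*(4*k**3 - k**2 + 2*k - 4).
Check: Δs_k = 16*k**3 + 21*k**2 + 17*k + 1. ✓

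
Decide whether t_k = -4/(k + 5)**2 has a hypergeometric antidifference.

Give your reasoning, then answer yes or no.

The ratio is (k + 5)**2/(k + 6)**2.
Gosper form: A/B · C(k+1)/C(k) with A=k**2 + 10*k + 25, B=k**2 + 12*k + 36, C=1.
Key eq: (k**2 + 10*k + 25)·f(k+1) = (k**2 + 10*k + 25)·f(k) + (1).
Bound: deg f ≤ 0.
f = c0 ⇒ A·f(k+1) − B(k−1)·f(k) − C = -1. The system {-1 = 0} is inconsistent; no antidifference.

No. Not Gosper-summable.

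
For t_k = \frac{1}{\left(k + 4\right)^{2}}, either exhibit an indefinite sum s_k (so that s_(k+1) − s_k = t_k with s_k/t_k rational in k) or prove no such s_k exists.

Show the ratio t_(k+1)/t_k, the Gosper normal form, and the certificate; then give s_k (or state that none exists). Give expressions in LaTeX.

not Gosper-summable; s_k does not exist

t_(k+1)/t_k = (k + 4)**2/(k + 5)**2.
Gosper form: A/B · C(k+1)/C(k) with A=k**2 + 8*k + 16, B=k**2 + 10*k + 25, C=1.
Key eq: (k**2 + 8*k + 16)·f(k+1) = (k**2 + 8*k + 16)·f(k) + (1).
Bound: deg f ≤ 0.
Generic f = c0 gives residual -1; -1 = 0 cannot hold, so t_k is not Gosper-summable.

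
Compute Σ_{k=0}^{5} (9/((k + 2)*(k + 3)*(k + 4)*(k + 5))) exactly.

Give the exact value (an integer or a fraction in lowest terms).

t_(k+1)/t_k = (k + 2)/(k + 6).
Gosper form: A/B · C(k+1)/C(k) with A=k + 2, B=k + 6, C=1.
f must satisfy (k + 2)·f(k+1) − (k + 5)·f(k) = 1.
Bound: deg f ≤ 3.
A polynomial solution: f(k) = k*(k**2 + 9*k + 26)/72.
Then R = B(k−1)f/C = k*(k + 5)*(k**2 + 9*k + 26)/72, so s_k = R(k)·t_k = k*(k**2 + 9*k + 26)/(8*(k + 2)*(k + 3)*(k + 4)).
Check: Δs_k = 9/(k**4 + 14*k**3 + 71*k**2 + 154*k + 120). ✓
Telescoping: Σ = s_(6) − s_(0) = 29/240 − (0) = 29/240.

Σ = 29/240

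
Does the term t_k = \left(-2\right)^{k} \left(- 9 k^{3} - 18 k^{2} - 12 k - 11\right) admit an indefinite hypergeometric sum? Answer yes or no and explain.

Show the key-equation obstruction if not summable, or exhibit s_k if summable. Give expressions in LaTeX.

Compute t_(k+1)/t_k: get 2*(-9*k**3 - 45*k**2 - 75*k - 50)/(9*k**3 + 18*k**2 + 12*k + 11).
Factor: A=-2; B=1; C=k**3 + 2*k**2 + 4*k/3 + 11/9.
f must satisfy (-2)·f(k+1) − (1)·f(k) = k**3 + 2*k**2 + 4*k/3 + 11/9.
Degrees (0,0,3) ⇒ d ≤ 3.
Match coefficients ⇒ f(k) = -(3*k**3 - 2*k + 3)/9.
Certificate R = B(k−1)f/C = -(3*k**3 - 2*k + 3)/(9*k**3 + 18*k**2 + 12*k + 11) gives s_k = (-2)**k*(3*k**3 - 2*k + 3).
Δs = (-2)**k*(-3*k**3 + 6*k - 6*(k + 1)**3 - 5), as required.

Yes. s_k = \left(-2\right)^{k} \left(3 k^{3} - 2 k + 3\right).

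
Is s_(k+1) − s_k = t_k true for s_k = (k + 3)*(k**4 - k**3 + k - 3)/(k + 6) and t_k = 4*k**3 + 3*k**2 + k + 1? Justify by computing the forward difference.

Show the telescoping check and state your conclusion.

Invalid: residual 3*(-3*k**4 - 28*k**3 - 19*k**2 - 6*k - 9)/(k**2 + 13*k + 42) ≠ 0.

s_(k+1) = (k + 4)*(k + (k + 1)**4 - (k + 1)**3 - 2)/(k + 7)
s_(k+1) − s_k = (4*k**5 + 46*k**4 + 124*k**3 + 83*k**2 + 37*k + 15)/(k**2 + 13*k + 42)
(s_(k+1) − s_k) − t_k = 3*(-3*k**4 - 28*k**3 - 19*k**2 - 6*k - 9)/(k**2 + 13*k + 42)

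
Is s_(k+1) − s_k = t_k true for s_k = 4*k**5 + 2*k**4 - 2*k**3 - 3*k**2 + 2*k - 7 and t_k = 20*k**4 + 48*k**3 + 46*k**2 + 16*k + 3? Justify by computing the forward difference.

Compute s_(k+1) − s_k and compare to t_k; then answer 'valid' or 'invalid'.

valid; difference matches t_k

s_(k+1) = 4*k**5 + 22*k**4 + 46*k**3 + 43*k**2 + 18*k - 4
s_(k+1) − s_k = 20*k**4 + 48*k**3 + 46*k**2 + 16*k + 3
(s_(k+1) − s_k) − t_k = 0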